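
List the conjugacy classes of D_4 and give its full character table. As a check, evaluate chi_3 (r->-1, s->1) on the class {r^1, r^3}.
Conjugacy classes: {e} of size 1, {r^2} of size 1, {r^1, r^3} of size 2, {s, sr^2, ...} of size 2, {sr, sr^3, ...} of size 2.
Character table:
  irrep \ class              {e} (size 1)  {r^2} (size 1)  {r^1, r^3} (size 2)  {s, sr^2, ...} (size 2)  {sr, sr^3, ...} (size 2)
  chi_1 (triv)               1             1               1                    1                        1                       
  chi_2 (sign: r->1, s->-1)  1             1               1                    -1                       -1                      
  chi_3 (r->-1, s->1)        1             1               -1                   1                        -1                      
  chi_4 (r->-1, s->-1)       1             1               -1                   -1                       1                       
  chi_5 (2d, j=1)            2             -2              0                    0                        0                       

Spot check: chi_3 (r->-1, s->1) on {r^1, r^3} = -1.

Derivation: D_4 has order 2*4 = 8 with 5 conjugacy classes, hence 5 irreducibles. Sum of squared dims 1 + 1 + 1 + 1 + 4 = 8 = |G|. Linear characters come from the abelianisation; the 2-dimensional irreps have character r^k -> 2*cos(2*pi*j*k/4), reflections -> 0.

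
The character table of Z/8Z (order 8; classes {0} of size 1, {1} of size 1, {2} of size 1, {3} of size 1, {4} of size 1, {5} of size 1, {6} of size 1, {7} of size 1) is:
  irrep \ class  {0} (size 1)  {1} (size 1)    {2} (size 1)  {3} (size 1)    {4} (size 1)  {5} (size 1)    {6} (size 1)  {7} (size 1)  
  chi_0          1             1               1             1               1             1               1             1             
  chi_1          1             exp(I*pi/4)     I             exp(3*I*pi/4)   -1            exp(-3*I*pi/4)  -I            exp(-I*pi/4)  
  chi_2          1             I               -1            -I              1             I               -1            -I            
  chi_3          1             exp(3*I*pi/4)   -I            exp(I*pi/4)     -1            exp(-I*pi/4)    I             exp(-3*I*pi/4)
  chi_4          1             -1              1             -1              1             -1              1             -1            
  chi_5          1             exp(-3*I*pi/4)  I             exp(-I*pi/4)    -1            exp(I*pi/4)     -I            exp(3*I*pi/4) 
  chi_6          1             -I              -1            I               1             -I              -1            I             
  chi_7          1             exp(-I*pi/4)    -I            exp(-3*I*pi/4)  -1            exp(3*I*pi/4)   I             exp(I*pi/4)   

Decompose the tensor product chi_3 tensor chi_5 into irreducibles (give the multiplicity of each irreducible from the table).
chi_3 tensor chi_5 = chi_0 (all other irreducibles have multiplicity 0).

Reasoning: The character of a tensor product is the pointwise product (chi_3 * chi_5)(C) = chi_3(C) * chi_5(C):
  {0}: (1)*(1), {1}: (exp(3*I*pi/4))*(exp(-3*I*pi/4)), {2}: (-I)*(I), {3}: (exp(I*pi/4))*(exp(-I*pi/4)), {4}: (-1)*(-1), {5}: (exp(-I*pi/4))*(exp(I*pi/4)), {6}: (I)*(-I), {7}: (exp(-3*I*pi/4))*(exp(3*I*pi/4))
so (chi_3 * chi_5) takes values
  {0} -> 1, {1} -> 1, {2} -> 1, {3} -> 1, {4} -> 1, {5} -> 1, {6} -> 1, {7} -> 1.
Now take the inner product of this character with each irreducible chi from the table, <chi_3*chi_5, chi> = (1/8) sum_C |C| (chi_3*chi_5)(C) conj(chi(C)):
  <chi_3*chi_5, chi_0> = (1/8)[1*(1)*conj(1) + 1*(1)*conj(1) + 1*(1)*conj(1) + 1*(1)*conj(1) + 1*(1)*conj(1) + 1*(1)*conj(1) + 1*(1)*conj(1) + 1*(1)*conj(1)]
      = (1/8)[(1) + (1) + (1) + (1) + (1) + (1) + (1) + (1)] = 8/8 = 1
  <chi_3*chi_5, chi_1> = (1/8)[1*(1)*conj(1) + 1*(1)*conj(exp(I*pi/4)) + 1*(1)*conj(I) + 1*(1)*conj(exp(3*I*pi/4)) + 1*(1)*conj(-1) + 1*(1)*conj(exp(-3*I*pi/4)) + 1*(1)*conj(-I) + 1*(1)*conj(exp(-I*pi/4))]
      = (1/8)[(1) + (exp(-I*pi/4)) + (-I) + (exp(-3*I*pi/4)) + (-1) + (exp(3*I*pi/4)) + (I) + (exp(I*pi/4))] = 0/8 = 0
  <chi_3*chi_5, chi_2> = (1/8)[1*(1)*conj(1) + 1*(1)*conj(I) + 1*(1)*conj(-1) + 1*(1)*conj(-I) + 1*(1)*conj(1) + 1*(1)*conj(I) + 1*(1)*conj(-1) + 1*(1)*conj(-I)]
      = (1/8)[(1) + (-I) + (-1) + (I) + (1) + (-I) + (-1) + (I)] = 0/8 = 0
  <chi_3*chi_5, chi_3> = (1/8)[1*(1)*conj(1) + 1*(1)*conj(exp(3*I*pi/4)) + 1*(1)*conj(-I) + 1*(1)*conj(exp(I*pi/4)) + 1*(1)*conj(-1) + 1*(1)*conj(exp(-I*pi/4)) + 1*(1)*conj(I) + 1*(1)*conj(exp(-3*I*pi/4))]
      = (1/8)[(1) + (exp(-3*I*pi/4)) + (I) + (exp(-I*pi/4)) + (-1) + (exp(I*pi/4)) + (-I) + (exp(3*I*pi/4))] = 0/8 = 0
  <chi_3*chi_5, chi_4> = (1/8)[1*(1)*conj(1) + 1*(1)*conj(-1) + 1*(1)*conj(1) + 1*(1)*conj(-1) + 1*(1)*conj(1) + 1*(1)*conj(-1) + 1*(1)*conj(1) + 1*(1)*conj(-1)]
      = (1/8)[(1) + (-1) + (1) + (-1) + (1) + (-1) + (1) + (-1)] = 0/8 = 0
  <chi_3*chi_5, chi_5> = (1/8)[1*(1)*conj(1) + 1*(1)*conj(exp(-3*I*pi/4)) + 1*(1)*conj(I) + 1*(1)*conj(exp(-I*pi/4)) + 1*(1)*conj(-1) + 1*(1)*conj(exp(I*pi/4)) + 1*(1)*conj(-I) + 1*(1)*conj(exp(3*I*pi/4))]
      = (1/8)[(1) + (exp(3*I*pi/4)) + (-I) + (exp(I*pi/4)) + (-1) + (exp(-I*pi/4)) + (I) + (exp(-3*I*pi/4))] = 0/8 = 0
  <chi_3*chi_5, chi_6> = (1/8)[1*(1)*conj(1) + 1*(1)*conj(-I) + 1*(1)*conj(-1) + 1*(1)*conj(I) + 1*(1)*conj(1) + 1*(1)*conj(-I) + 1*(1)*conj(-1) + 1*(1)*conj(I)]
      = (1/8)[(1) + (I) + (-1) + (-I) + (1) + (I) + (-1) + (-I)] = 0/8 = 0
  <chi_3*chi_5, chi_7> = (1/8)[1*(1)*conj(1) + 1*(1)*conj(exp(-I*pi/4)) + 1*(1)*conj(-I) + 1*(1)*conj(exp(-3*I*pi/4)) + 1*(1)*conj(-1) + 1*(1)*conj(exp(3*I*pi/4)) + 1*(1)*conj(I) + 1*(1)*conj(exp(I*pi/4))]
      = (1/8)[(1) + (exp(I*pi/4)) + (I) + (exp(3*I*pi/4)) + (-1) + (exp(-3*I*pi/4)) + (-I) + (exp(-I*pi/4))] = 0/8 = 0
(Exp terms are combined using exp(i*s)*conj(exp(i*t)) = exp(i*(s-t)), and sums of them are collapsed using the identity that for every m > 1 the m distinct m-th roots of unity sum to 0, e.g. 1 + exp(2*I*pi/3) + exp(-2*I*pi/3) = 0.)
Hence the multiplicities are chi_0: 1. Dimension check: dim(chi_3)*dim(chi_5) = 1*1 = 1 and sum (mult * dim) = 1*1 = 1.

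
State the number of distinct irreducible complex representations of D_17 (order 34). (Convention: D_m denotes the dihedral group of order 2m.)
10

Solution. The number of irreducible complex representations of a finite group equals its number of conjugacy classes. D_17 has 10 conjugacy classes ((n+3)/2 for n odd), so D_17 (order 34) has exactly 10 irreducible complex representations.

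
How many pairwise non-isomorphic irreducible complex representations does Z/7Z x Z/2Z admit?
14

Justification: The number of irreducible complex representations of a finite group equals its number of conjugacy classes. Z/7Z x Z/2Z is abelian of order 14, so every element is its own conjugacy class: 14 classes, so Z/7Z x Z/2Z (order 14) has exactly 14 irreducible complex representations.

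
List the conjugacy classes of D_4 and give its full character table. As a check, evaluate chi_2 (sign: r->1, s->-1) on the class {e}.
Conjugacy classes: {e} of size 1, {r^2} of size 1, {r^1, r^3} of size 2, {s, sr^2, ...} of size 2, {sr, sr^3, ...} of size 2.
Character table:
  irrep \ class              {e} (size 1)  {r^2} (size 1)  {r^1, r^3} (size 2)  {s, sr^2, ...} (size 2)  {sr, sr^3, ...} (size 2)
  chi_1 (triv)               1             1               1                    1                        1                       
  chi_2 (sign: r->1, s->-1)  1             1               1                    -1                       -1                      
  chi_3 (r->-1, s->1)        1             1               -1                   1                        -1                      
  chi_4 (r->-1, s->-1)       1             1               -1                   -1                       1                       
  chi_5 (2d, j=1)            2             -2              0                    0                        0                       

Spot check: chi_2 (sign: r->1, s->-1) on {e} = 1.

Details: D_4 has order 2*4 = 8 with 5 conjugacy classes, hence 5 irreducibles. Sum of squared dims 1 + 1 + 1 + 1 + 4 = 8 = |G|. Linear characters come from the abelianisation; the 2-dimensional irreps have character r^k -> 2*cos(2*pi*j*k/4), reflections -> 0.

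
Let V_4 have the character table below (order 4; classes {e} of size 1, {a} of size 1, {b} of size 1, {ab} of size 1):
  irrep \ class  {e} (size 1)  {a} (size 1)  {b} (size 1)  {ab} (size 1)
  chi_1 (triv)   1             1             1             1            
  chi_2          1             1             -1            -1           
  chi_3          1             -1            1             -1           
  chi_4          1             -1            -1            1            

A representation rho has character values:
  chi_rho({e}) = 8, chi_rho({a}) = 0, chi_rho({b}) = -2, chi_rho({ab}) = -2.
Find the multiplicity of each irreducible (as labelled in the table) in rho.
Multiplicities: chi_1: 1, chi_2: 3, chi_3: 2, chi_4: 2.

Details: Use <chi_rho, chi> = (1/|G|) sum_C |C| * chi_rho(C) * conj(chi(C)) with |G| = 4 for each irreducible chi in the table:
  <chi_rho, chi_1> = (1/4)[1*(8)*conj(1) + 1*(0)*conj(1) + 1*(-2)*conj(1) + 1*(-2)*conj(1)]
      = (1/4)[(8) + (0) + (-2) + (-2)] = 4/4 = 1
  <chi_rho, chi_2> = (1/4)[1*(8)*conj(1) + 1*(0)*conj(1) + 1*(-2)*conj(-1) + 1*(-2)*conj(-1)]
      = (1/4)[(8) + (0) + (2) + (2)] = 12/4 = 3
  <chi_rho, chi_3> = (1/4)[1*(8)*conj(1) + 1*(0)*conj(-1) + 1*(-2)*conj(1) + 1*(-2)*conj(-1)]
      = (1/4)[(8) + (0) + (-2) + (2)] = 8/4 = 2
  <chi_rho, chi_4> = (1/4)[1*(8)*conj(1) + 1*(0)*conj(-1) + 1*(-2)*conj(-1) + 1*(-2)*conj(1)]
      = (1/4)[(8) + (0) + (2) + (-2)] = 8/4 = 2
Dimension check: dim(rho) = sum (mult * dim) = 1*1 + 3*1 + 2*1 + 2*1 = 8 = chi_rho(e) = 8.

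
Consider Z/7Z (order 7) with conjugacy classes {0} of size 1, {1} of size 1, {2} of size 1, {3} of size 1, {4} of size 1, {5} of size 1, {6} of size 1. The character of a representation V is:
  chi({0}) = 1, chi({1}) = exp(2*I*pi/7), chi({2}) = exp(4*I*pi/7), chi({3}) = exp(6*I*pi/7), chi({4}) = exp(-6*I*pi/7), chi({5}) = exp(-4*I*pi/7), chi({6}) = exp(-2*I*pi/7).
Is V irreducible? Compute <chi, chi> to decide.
Irreducible: <chi, chi> = 1.

Reasoning: <chi, chi> = (1/|G|) sum_C |C| * |chi(C)|^2 = (1/7)[1*|1|^2 + 1*|exp(2*I*pi/7)|^2 + 1*|exp(4*I*pi/7)|^2 + 1*|exp(6*I*pi/7)|^2 + 1*|exp(-6*I*pi/7)|^2 + 1*|exp(-4*I*pi/7)|^2 + 1*|exp(-2*I*pi/7)|^2]
  = (1/7)[(1) + (1) + (1) + (1) + (1) + (1) + (1)] = 7/7 = 1.
(Exp terms are combined using exp(i*s)*conj(exp(i*t)) = exp(i*(s-t)), and sums of them are collapsed using the identity that for every m > 1 the m distinct m-th roots of unity sum to 0, e.g. 1 + exp(2*I*pi/3) + exp(-2*I*pi/3) = 0.)
A character is irreducible iff <chi, chi> = 1, so this representation is irreducible.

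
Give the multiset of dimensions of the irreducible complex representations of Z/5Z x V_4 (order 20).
Dimensions: 1, 1, 1, 1, 1, 1, 1, 1, 1, 1, 1, 1, 1, 1, 1, 1, 1, 1, 1, 1

Derivation: There are 20 irreducibles (= number of conjugacy classes). Their dimensions d_i satisfy sum d_i^2 = |G| = 20: 1 + 1 + 1 + 1 + 1 + 1 + 1 + 1 + 1 + 1 + 1 + 1 + 1 + 1 + 1 + 1 + 1 + 1 + 1 + 1 = 20. (For the product with Z/5Z: each of the 5 1-dim characters of Z/5Z tensors with each irrep of V_4, giving 5 copies of each V_4-dimension.)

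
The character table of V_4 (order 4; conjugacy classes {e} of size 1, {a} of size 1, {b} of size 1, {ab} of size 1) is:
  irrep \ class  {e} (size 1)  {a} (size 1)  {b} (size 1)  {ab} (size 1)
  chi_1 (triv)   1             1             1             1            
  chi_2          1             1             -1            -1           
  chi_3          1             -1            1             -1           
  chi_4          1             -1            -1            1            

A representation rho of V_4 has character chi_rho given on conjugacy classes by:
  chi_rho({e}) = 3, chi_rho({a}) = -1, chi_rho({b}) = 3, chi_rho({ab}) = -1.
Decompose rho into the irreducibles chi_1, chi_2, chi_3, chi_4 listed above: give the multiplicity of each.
Multiplicities: chi_1: 1, chi_2: 0, chi_3: 2, chi_4: 0.

Details: Use <chi_rho, chi> = (1/|G|) sum_C |C| * chi_rho(C) * conj(chi(C)) with |G| = 4 for each irreducible chi in the table:
  <chi_rho, chi_1> = (1/4)[1*(3)*conj(1) + 1*(-1)*conj(1) + 1*(3)*conj(1) + 1*(-1)*conj(1)]
      = (1/4)[(3) + (-1) + (3) + (-1)] = 4/4 = 1
  <chi_rho, chi_2> = (1/4)[1*(3)*conj(1) + 1*(-1)*conj(1) + 1*(3)*conj(-1) + 1*(-1)*conj(-1)]
      = (1/4)[(3) + (-1) + (-3) + (1)] = 0/4 = 0
  <chi_rho, chi_3> = (1/4)[1*(3)*conj(1) + 1*(-1)*conj(-1) + 1*(3)*conj(1) + 1*(-1)*conj(-1)]
      = (1/4)[(3) + (1) + (3) + (1)] = 8/4 = 2
  <chi_rho, chi_4> = (1/4)[1*(3)*conj(1) + 1*(-1)*conj(-1) + 1*(3)*conj(-1) + 1*(-1)*conj(1)]
      = (1/4)[(3) + (1) + (-3) + (-1)] = 0/4 = 0
Dimension check: dim(rho) = sum (mult * dim) = 1*1 + 0*1 + 2*1 + 0*1 = 3 = chi_rho(e) = 3.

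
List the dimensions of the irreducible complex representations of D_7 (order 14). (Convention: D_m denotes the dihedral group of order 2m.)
Dimensions: 1, 1, 2, 2, 2

Solution. There are 5 irreducibles (= number of conjugacy classes). Their dimensions d_i satisfy sum d_i^2 = |G| = 14: 1 + 1 + 4 + 4 + 4 = 14.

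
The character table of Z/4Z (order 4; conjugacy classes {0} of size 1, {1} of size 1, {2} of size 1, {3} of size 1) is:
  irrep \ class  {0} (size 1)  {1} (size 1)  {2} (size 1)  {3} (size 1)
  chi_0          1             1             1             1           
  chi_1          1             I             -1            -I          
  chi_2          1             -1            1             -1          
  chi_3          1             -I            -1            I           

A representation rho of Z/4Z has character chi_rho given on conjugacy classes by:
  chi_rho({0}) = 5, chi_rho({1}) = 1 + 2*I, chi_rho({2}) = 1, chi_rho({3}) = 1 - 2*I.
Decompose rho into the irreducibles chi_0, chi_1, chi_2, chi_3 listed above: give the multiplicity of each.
Multiplicities: chi_0: 2, chi_1: 2, chi_2: 1, chi_3: 0.

Explanation: Use <chi_rho, chi> = (1/|G|) sum_C |C| * chi_rho(C) * conj(chi(C)) with |G| = 4 for each irreducible chi in the table:
  <chi_rho, chi_0> = (1/4)[1*(5)*conj(1) + 1*(1 + 2*I)*conj(1) + 1*(1)*conj(1) + 1*(1 - 2*I)*conj(1)]
      = (1/4)[(5) + (1 + 2*I) + (1) + (1 - 2*I)] = 8/4 = 2
  <chi_rho, chi_1> = (1/4)[1*(5)*conj(1) + 1*(1 + 2*I)*conj(I) + 1*(1)*conj(-1) + 1*(1 - 2*I)*conj(-I)]
      = (1/4)[(5) + (2 - I) + (-1) + (2 + I)] = 8/4 = 2
  <chi_rho, chi_2> = (1/4)[1*(5)*conj(1) + 1*(1 + 2*I)*conj(-1) + 1*(1)*conj(1) + 1*(1 - 2*I)*conj(-1)]
      = (1/4)[(5) + (-1 - 2*I) + (1) + (-1 + 2*I)] = 4/4 = 1
  <chi_rho, chi_3> = (1/4)[1*(5)*conj(1) + 1*(1 + 2*I)*conj(-I) + 1*(1)*conj(-1) + 1*(1 - 2*I)*conj(I)]
      = (1/4)[(5) + (-2 + I) + (-1) + (-2 - I)] = 0/4 = 0
(Exp terms are combined using exp(i*s)*conj(exp(i*t)) = exp(i*(s-t)), and sums of them are collapsed using the identity that for every m > 1 the m distinct m-th roots of unity sum to 0, e.g. 1 + exp(2*I*pi/3) + exp(-2*I*pi/3) = 0.)
Dimension check: dim(rho) = sum (mult * dim) = 2*1 + 2*1 + 1*1 + 0*1 = 5 = chi_rho(e) = 5.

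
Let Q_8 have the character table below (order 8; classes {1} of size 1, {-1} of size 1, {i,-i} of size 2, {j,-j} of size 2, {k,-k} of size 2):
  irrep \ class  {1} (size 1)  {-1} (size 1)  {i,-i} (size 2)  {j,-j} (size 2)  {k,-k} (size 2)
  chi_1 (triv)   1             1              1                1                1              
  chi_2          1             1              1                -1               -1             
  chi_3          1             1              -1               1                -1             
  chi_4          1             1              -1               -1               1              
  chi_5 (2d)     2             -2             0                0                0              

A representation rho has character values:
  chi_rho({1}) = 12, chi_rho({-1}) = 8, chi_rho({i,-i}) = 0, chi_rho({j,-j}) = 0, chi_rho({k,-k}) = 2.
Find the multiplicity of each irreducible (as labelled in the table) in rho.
Multiplicities: chi_1: 3, chi_2: 2, chi_3: 2, chi_4: 3, chi_5: 1.

Derivation: Use <chi_rho, chi> = (1/|G|) sum_C |C| * chi_rho(C) * conj(chi(C)) with |G| = 8 for each irreducible chi in the table:
  <chi_rho, chi_1> = (1/8)[1*(12)*conj(1) + 1*(8)*conj(1) + 2*(0)*conj(1) + 2*(0)*conj(1) + 2*(2)*conj(1)]
      = (1/8)[(12) + (8) + (0) + (0) + (4)] = 24/8 = 3
  <chi_rho, chi_2> = (1/8)[1*(12)*conj(1) + 1*(8)*conj(1) + 2*(0)*conj(1) + 2*(0)*conj(-1) + 2*(2)*conj(-1)]
      = (1/8)[(12) + (8) + (0) + (0) + (-4)] = 16/8 = 2
  <chi_rho, chi_3> = (1/8)[1*(12)*conj(1) + 1*(8)*conj(1) + 2*(0)*conj(-1) + 2*(0)*conj(1) + 2*(2)*conj(-1)]
      = (1/8)[(12) + (8) + (0) + (0) + (-4)] = 16/8 = 2
  <chi_rho, chi_4> = (1/8)[1*(12)*conj(1) + 1*(8)*conj(1) + 2*(0)*conj(-1) + 2*(0)*conj(-1) + 2*(2)*conj(1)]
      = (1/8)[(12) + (8) + (0) + (0) + (4)] = 24/8 = 3
  <chi_rho, chi_5> = (1/8)[1*(12)*conj(2) + 1*(8)*conj(-2) + 2*(0)*conj(0) + 2*(0)*conj(0) + 2*(2)*conj(0)]
      = (1/8)[(24) + (-16) + (0) + (0) + (0)] = 8/8 = 1
Dimension check: dim(rho) = sum (mult * dim) = 3*1 + 2*1 + 2*1 + 3*1 + 1*2 = 12 = chi_rho(e) = 12.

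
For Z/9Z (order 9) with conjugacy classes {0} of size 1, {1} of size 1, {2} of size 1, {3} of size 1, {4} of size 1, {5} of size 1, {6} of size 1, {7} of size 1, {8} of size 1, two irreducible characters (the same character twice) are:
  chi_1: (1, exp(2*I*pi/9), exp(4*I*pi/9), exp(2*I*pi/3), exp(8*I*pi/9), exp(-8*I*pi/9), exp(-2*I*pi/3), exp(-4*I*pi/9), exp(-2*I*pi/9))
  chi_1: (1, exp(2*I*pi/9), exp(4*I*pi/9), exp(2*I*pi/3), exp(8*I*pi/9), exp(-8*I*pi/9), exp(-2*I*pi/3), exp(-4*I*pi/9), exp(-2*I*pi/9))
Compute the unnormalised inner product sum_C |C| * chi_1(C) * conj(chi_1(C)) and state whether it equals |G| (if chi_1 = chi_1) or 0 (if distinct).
Sum = 9 = |G| = 9; so <chi_1, chi_1> = 1 (norm-1 confirms irreducibility).

Explanation: Compute term by term over conjugacy classes (|C| * chi_1(C) * conj(chi_1(C))):
  1*(1)*conj(1) + 1*(exp(2*I*pi/9))*conj(exp(2*I*pi/9)) + 1*(exp(4*I*pi/9))*conj(exp(4*I*pi/9)) + 1*(exp(2*I*pi/3))*conj(exp(2*I*pi/3)) + 1*(exp(8*I*pi/9))*conj(exp(8*I*pi/9)) + 1*(exp(-8*I*pi/9))*conj(exp(-8*I*pi/9)) + 1*(exp(-2*I*pi/3))*conj(exp(-2*I*pi/3)) + 1*(exp(-4*I*pi/9))*conj(exp(-4*I*pi/9)) + 1*(exp(-2*I*pi/9))*conj(exp(-2*I*pi/9))
  = (1) + (1) + (1) + (1) + (1) + (1) + (1) + (1) + (1)
  = 9.
(Exp terms are combined using exp(i*s)*conj(exp(i*t)) = exp(i*(s-t)), and sums of them are collapsed using the identity that for every m > 1 the m distinct m-th roots of unity sum to 0, e.g. 1 + exp(2*I*pi/3) + exp(-2*I*pi/3) = 0.)
Dividing by |G| = 9 gives 9/9 = 1, matching the row-orthogonality relation <chi_1, chi_1> = [chi_1 = chi_1].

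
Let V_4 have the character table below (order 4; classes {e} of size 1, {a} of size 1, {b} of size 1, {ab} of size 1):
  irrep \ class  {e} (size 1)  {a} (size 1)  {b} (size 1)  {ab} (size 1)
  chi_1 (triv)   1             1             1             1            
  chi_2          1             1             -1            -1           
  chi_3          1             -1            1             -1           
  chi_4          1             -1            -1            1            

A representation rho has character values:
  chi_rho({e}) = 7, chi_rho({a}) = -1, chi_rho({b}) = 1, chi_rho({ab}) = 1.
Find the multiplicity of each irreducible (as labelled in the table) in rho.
Multiplicities: chi_1: 2, chi_2: 1, chi_3: 2, chi_4: 2.

Justification: Use <chi_rho, chi> = (1/|G|) sum_C |C| * chi_rho(C) * conj(chi(C)) with |G| = 4 for each irreducible chi in the table:
  <chi_rho, chi_1> = (1/4)[1*(7)*conj(1) + 1*(-1)*conj(1) + 1*(1)*conj(1) + 1*(1)*conj(1)]
      = (1/4)[(7) + (-1) + (1) + (1)] = 8/4 = 2
  <chi_rho, chi_2> = (1/4)[1*(7)*conj(1) + 1*(-1)*conj(1) + 1*(1)*conj(-1) + 1*(1)*conj(-1)]
      = (1/4)[(7) + (-1) + (-1) + (-1)] = 4/4 = 1
  <chi_rho, chi_3> = (1/4)[1*(7)*conj(1) + 1*(-1)*conj(-1) + 1*(1)*conj(1) + 1*(1)*conj(-1)]
      = (1/4)[(7) + (1) + (1) + (-1)] = 8/4 = 2
  <chi_rho, chi_4> = (1/4)[1*(7)*conj(1) + 1*(-1)*conj(-1) + 1*(1)*conj(-1) + 1*(1)*conj(1)]
      = (1/4)[(7) + (1) + (-1) + (1)] = 8/4 = 2
Dimension check: dim(rho) = sum (mult * dim) = 2*1 + 1*1 + 2*1 + 2*1 = 7 = chi_rho(e) = 7.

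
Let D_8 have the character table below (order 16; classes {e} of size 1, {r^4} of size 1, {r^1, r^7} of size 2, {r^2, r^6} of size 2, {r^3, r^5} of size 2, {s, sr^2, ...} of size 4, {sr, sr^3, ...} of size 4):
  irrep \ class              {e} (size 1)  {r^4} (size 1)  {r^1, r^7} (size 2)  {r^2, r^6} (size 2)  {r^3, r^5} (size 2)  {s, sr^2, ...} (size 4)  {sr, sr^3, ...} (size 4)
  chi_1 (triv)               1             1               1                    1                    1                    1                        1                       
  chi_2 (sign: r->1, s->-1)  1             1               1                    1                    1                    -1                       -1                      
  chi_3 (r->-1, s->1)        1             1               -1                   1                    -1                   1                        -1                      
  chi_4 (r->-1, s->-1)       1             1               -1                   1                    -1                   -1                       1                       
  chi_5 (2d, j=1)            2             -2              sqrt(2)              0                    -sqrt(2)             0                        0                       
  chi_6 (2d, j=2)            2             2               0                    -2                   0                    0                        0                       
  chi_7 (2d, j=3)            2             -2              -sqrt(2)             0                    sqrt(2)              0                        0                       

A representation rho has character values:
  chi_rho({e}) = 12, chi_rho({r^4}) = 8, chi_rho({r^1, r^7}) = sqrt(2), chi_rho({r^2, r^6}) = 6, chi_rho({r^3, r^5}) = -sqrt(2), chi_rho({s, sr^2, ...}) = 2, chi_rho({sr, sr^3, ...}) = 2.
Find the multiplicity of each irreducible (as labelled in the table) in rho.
Multiplicities: chi_1: 3, chi_2: 1, chi_3: 2, chi_4: 2, chi_5: 1, chi_6: 1, chi_7: 0.

Proof sketch: Use <chi_rho, chi> = (1/|G|) sum_C |C| * chi_rho(C) * conj(chi(C)) with |G| = 16 for each irreducible chi in the table:
  <chi_rho, chi_1> = (1/16)[1*(12)*conj(1) + 1*(8)*conj(1) + 2*(sqrt(2))*conj(1) + 2*(6)*conj(1) + 2*(-sqrt(2))*conj(1) + 4*(2)*conj(1) + 4*(2)*conj(1)]
      = (1/16)[(12) + (8) + (2*sqrt(2)) + (12) + (-2*sqrt(2)) + (8) + (8)] = 48/16 = 3
  <chi_rho, chi_2> = (1/16)[1*(12)*conj(1) + 1*(8)*conj(1) + 2*(sqrt(2))*conj(1) + 2*(6)*conj(1) + 2*(-sqrt(2))*conj(1) + 4*(2)*conj(-1) + 4*(2)*conj(-1)]
      = (1/16)[(12) + (8) + (2*sqrt(2)) + (12) + (-2*sqrt(2)) + (-8) + (-8)] = 16/16 = 1
  <chi_rho, chi_3> = (1/16)[1*(12)*conj(1) + 1*(8)*conj(1) + 2*(sqrt(2))*conj(-1) + 2*(6)*conj(1) + 2*(-sqrt(2))*conj(-1) + 4*(2)*conj(1) + 4*(2)*conj(-1)]
      = (1/16)[(12) + (8) + (-2*sqrt(2)) + (12) + (2*sqrt(2)) + (8) + (-8)] = 32/16 = 2
  <chi_rho, chi_4> = (1/16)[1*(12)*conj(1) + 1*(8)*conj(1) + 2*(sqrt(2))*conj(-1) + 2*(6)*conj(1) + 2*(-sqrt(2))*conj(-1) + 4*(2)*conj(-1) + 4*(2)*conj(1)]
      = (1/16)[(12) + (8) + (-2*sqrt(2)) + (12) + (2*sqrt(2)) + (-8) + (8)] = 32/16 = 2
  <chi_rho, chi_5> = (1/16)[1*(12)*conj(2) + 1*(8)*conj(-2) + 2*(sqrt(2))*conj(sqrt(2)) + 2*(6)*conj(0) + 2*(-sqrt(2))*conj(-sqrt(2)) + 4*(2)*conj(0) + 4*(2)*conj(0)]
      = (1/16)[(24) + (-16) + (4) + (0) + (4) + (0) + (0)] = 16/16 = 1
  <chi_rho, chi_6> = (1/16)[1*(12)*conj(2) + 1*(8)*conj(2) + 2*(sqrt(2))*conj(0) + 2*(6)*conj(-2) + 2*(-sqrt(2))*conj(0) + 4*(2)*conj(0) + 4*(2)*conj(0)]
      = (1/16)[(24) + (16) + (0) + (-24) + (0) + (0) + (0)] = 16/16 = 1
  <chi_rho, chi_7> = (1/16)[1*(12)*conj(2) + 1*(8)*conj(-2) + 2*(sqrt(2))*conj(-sqrt(2)) + 2*(6)*conj(0) + 2*(-sqrt(2))*conj(sqrt(2)) + 4*(2)*conj(0) + 4*(2)*conj(0)]
      = (1/16)[(24) + (-16) + (-4) + (0) + (-4) + (0) + (0)] = 0/16 = 0
Dimension check: dim(rho) = sum (mult * dim) = 3*1 + 1*1 + 2*1 + 2*1 + 1*2 + 1*2 + 0*2 = 12 = chi_rho(e) = 12.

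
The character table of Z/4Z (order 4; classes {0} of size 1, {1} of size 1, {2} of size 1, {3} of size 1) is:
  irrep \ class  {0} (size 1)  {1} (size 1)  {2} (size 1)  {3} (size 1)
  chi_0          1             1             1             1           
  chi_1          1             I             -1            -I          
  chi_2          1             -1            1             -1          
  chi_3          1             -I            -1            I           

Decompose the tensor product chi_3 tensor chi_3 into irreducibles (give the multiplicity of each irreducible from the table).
chi_3 tensor chi_3 = chi_2 (all other irreducibles have multiplicity 0).

Working: The character of a tensor product is the pointwise product (chi_3 * chi_3)(C) = chi_3(C) * chi_3(C):
  {0}: (1)*(1), {1}: (-I)*(-I), {2}: (-1)*(-1), {3}: (I)*(I)
so (chi_3 * chi_3) takes values
  {0} -> 1, {1} -> -1, {2} -> 1, {3} -> -1.
Now take the inner product of this character with each irreducible chi from the table, <chi_3*chi_3, chi> = (1/4) sum_C |C| (chi_3*chi_3)(C) conj(chi(C)):
  <chi_3*chi_3, chi_0> = (1/4)[1*(1)*conj(1) + 1*(-1)*conj(1) + 1*(1)*conj(1) + 1*(-1)*conj(1)]
      = (1/4)[(1) + (-1) + (1) + (-1)] = 0/4 = 0
  <chi_3*chi_3, chi_1> = (1/4)[1*(1)*conj(1) + 1*(-1)*conj(I) + 1*(1)*conj(-1) + 1*(-1)*conj(-I)]
      = (1/4)[(1) + (I) + (-1) + (-I)] = 0/4 = 0
  <chi_3*chi_3, chi_2> = (1/4)[1*(1)*conj(1) + 1*(-1)*conj(-1) + 1*(1)*conj(1) + 1*(-1)*conj(-1)]
      = (1/4)[(1) + (1) + (1) + (1)] = 4/4 = 1
  <chi_3*chi_3, chi_3> = (1/4)[1*(1)*conj(1) + 1*(-1)*conj(-I) + 1*(1)*conj(-1) + 1*(-1)*conj(I)]
      = (1/4)[(1) + (-I) + (-1) + (I)] = 0/4 = 0
(Exp terms are combined using exp(i*s)*conj(exp(i*t)) = exp(i*(s-t)), and sums of them are collapsed using the identity that for every m > 1 the m distinct m-th roots of unity sum to 0, e.g. 1 + exp(2*I*pi/3) + exp(-2*I*pi/3) = 0.)
Hence the multiplicities are chi_2: 1. Dimension check: dim(chi_3)*dim(chi_3) = 1*1 = 1 and sum (mult * dim) = 1*1 = 1.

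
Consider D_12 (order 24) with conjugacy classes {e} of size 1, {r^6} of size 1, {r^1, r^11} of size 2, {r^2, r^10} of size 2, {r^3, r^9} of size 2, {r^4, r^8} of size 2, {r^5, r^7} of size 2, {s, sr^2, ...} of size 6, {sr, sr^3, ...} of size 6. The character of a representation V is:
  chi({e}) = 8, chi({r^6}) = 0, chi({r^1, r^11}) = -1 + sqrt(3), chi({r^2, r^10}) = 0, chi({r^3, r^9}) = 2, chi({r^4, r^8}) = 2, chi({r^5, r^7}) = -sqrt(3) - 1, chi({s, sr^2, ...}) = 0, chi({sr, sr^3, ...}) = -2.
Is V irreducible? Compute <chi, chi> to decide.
Not irreducible (reducible): <chi, chi> = 5 > 1.

Why: <chi, chi> = (1/|G|) sum_C |C| * |chi(C)|^2 = (1/24)[1*|8|^2 + 1*|0|^2 + 2*|-1 + sqrt(3)|^2 + 2*|0|^2 + 2*|2|^2 + 2*|2|^2 + 2*|-sqrt(3) - 1|^2 + 6*|0|^2 + 6*|-2|^2]
  = (1/24)[(64) + (0) + (8 - 4*sqrt(3)) + (0) + (8) + (8) + (4*sqrt(3) + 8) + (0) + (24)] = 120/24 = 5.
A character is irreducible iff <chi, chi> = 1, so this representation is reducible.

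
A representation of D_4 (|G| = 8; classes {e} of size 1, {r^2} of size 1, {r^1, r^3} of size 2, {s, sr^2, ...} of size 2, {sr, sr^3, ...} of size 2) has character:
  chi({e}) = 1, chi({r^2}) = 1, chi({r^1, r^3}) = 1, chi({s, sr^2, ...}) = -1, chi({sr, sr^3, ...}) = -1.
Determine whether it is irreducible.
Irreducible: <chi, chi> = 1.

Why: <chi, chi> = (1/|G|) sum_C |C| * |chi(C)|^2 = (1/8)[1*|1|^2 + 1*|1|^2 + 2*|1|^2 + 2*|-1|^2 + 2*|-1|^2]
  = (1/8)[(1) + (1) + (2) + (2) + (2)] = 8/8 = 1.
A character is irreducible iff <chi, chi> = 1, so this representation is irreducible.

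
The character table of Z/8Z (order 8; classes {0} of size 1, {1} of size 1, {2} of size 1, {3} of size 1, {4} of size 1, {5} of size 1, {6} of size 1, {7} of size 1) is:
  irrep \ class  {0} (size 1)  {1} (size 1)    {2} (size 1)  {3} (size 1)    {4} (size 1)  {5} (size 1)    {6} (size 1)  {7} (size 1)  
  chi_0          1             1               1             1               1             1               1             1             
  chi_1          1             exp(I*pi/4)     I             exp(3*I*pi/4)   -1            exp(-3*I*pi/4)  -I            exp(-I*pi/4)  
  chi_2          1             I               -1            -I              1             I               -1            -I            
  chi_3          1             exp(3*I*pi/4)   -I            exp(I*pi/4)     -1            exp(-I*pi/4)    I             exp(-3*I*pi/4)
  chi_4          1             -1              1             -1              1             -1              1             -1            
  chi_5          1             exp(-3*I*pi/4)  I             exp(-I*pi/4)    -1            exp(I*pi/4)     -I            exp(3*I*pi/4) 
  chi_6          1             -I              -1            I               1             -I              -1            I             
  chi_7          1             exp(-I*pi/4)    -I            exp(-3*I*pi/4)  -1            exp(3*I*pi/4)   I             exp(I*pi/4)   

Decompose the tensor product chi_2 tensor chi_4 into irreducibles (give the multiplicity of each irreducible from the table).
chi_2 tensor chi_4 = chi_6 (all other irreducibles have multiplicity 0).

Details: The character of a tensor product is the pointwise product (chi_2 * chi_4)(C) = chi_2(C) * chi_4(C):
  {0}: (1)*(1), {1}: (I)*(-1), {2}: (-1)*(1), {3}: (-I)*(-1), {4}: (1)*(1), {5}: (I)*(-1), {6}: (-1)*(1), {7}: (-I)*(-1)
so (chi_2 * chi_4) takes values
  {0} -> 1, {1} -> -I, {2} -> -1, {3} -> I, {4} -> 1, {5} -> -I, {6} -> -1, {7} -> I.
Now take the inner product of this character with each irreducible chi from the table, <chi_2*chi_4, chi> = (1/8) sum_C |C| (chi_2*chi_4)(C) conj(chi(C)):
  <chi_2*chi_4, chi_0> = (1/8)[1*(1)*conj(1) + 1*(-I)*conj(1) + 1*(-1)*conj(1) + 1*(I)*conj(1) + 1*(1)*conj(1) + 1*(-I)*conj(1) + 1*(-1)*conj(1) + 1*(I)*conj(1)]
      = (1/8)[(1) + (-I) + (-1) + (I) + (1) + (-I) + (-1) + (I)] = 0/8 = 0
  <chi_2*chi_4, chi_1> = (1/8)[1*(1)*conj(1) + 1*(-I)*conj(exp(I*pi/4)) + 1*(-1)*conj(I) + 1*(I)*conj(exp(3*I*pi/4)) + 1*(1)*conj(-1) + 1*(-I)*conj(exp(-3*I*pi/4)) + 1*(-1)*conj(-I) + 1*(I)*conj(exp(-I*pi/4))]
      = (1/8)[(1) + (-exp(I*pi/4)) + (I) + (exp(-I*pi/4)) + (-1) + (-exp(-3*I*pi/4)) + (-I) + (exp(3*I*pi/4))] = 0/8 = 0
  <chi_2*chi_4, chi_2> = (1/8)[1*(1)*conj(1) + 1*(-I)*conj(I) + 1*(-1)*conj(-1) + 1*(I)*conj(-I) + 1*(1)*conj(1) + 1*(-I)*conj(I) + 1*(-1)*conj(-1) + 1*(I)*conj(-I)]
      = (1/8)[(1) + (-1) + (1) + (-1) + (1) + (-1) + (1) + (-1)] = 0/8 = 0
  <chi_2*chi_4, chi_3> = (1/8)[1*(1)*conj(1) + 1*(-I)*conj(exp(3*I*pi/4)) + 1*(-1)*conj(-I) + 1*(I)*conj(exp(I*pi/4)) + 1*(1)*conj(-1) + 1*(-I)*conj(exp(-I*pi/4)) + 1*(-1)*conj(I) + 1*(I)*conj(exp(-3*I*pi/4))]
      = (1/8)[(1) + (-exp(-I*pi/4)) + (-I) + (exp(I*pi/4)) + (-1) + (-exp(3*I*pi/4)) + (I) + (exp(-3*I*pi/4))] = 0/8 = 0
  <chi_2*chi_4, chi_4> = (1/8)[1*(1)*conj(1) + 1*(-I)*conj(-1) + 1*(-1)*conj(1) + 1*(I)*conj(-1) + 1*(1)*conj(1) + 1*(-I)*conj(-1) + 1*(-1)*conj(1) + 1*(I)*conj(-1)]
      = (1/8)[(1) + (I) + (-1) + (-I) + (1) + (I) + (-1) + (-I)] = 0/8 = 0
  <chi_2*chi_4, chi_5> = (1/8)[1*(1)*conj(1) + 1*(-I)*conj(exp(-3*I*pi/4)) + 1*(-1)*conj(I) + 1*(I)*conj(exp(-I*pi/4)) + 1*(1)*conj(-1) + 1*(-I)*conj(exp(I*pi/4)) + 1*(-1)*conj(-I) + 1*(I)*conj(exp(3*I*pi/4))]
      = (1/8)[(1) + (-exp(-3*I*pi/4)) + (I) + (exp(3*I*pi/4)) + (-1) + (-exp(I*pi/4)) + (-I) + (exp(-I*pi/4))] = 0/8 = 0
  <chi_2*chi_4, chi_6> = (1/8)[1*(1)*conj(1) + 1*(-I)*conj(-I) + 1*(-1)*conj(-1) + 1*(I)*conj(I) + 1*(1)*conj(1) + 1*(-I)*conj(-I) + 1*(-1)*conj(-1) + 1*(I)*conj(I)]
      = (1/8)[(1) + (1) + (1) + (1) + (1) + (1) + (1) + (1)] = 8/8 = 1
  <chi_2*chi_4, chi_7> = (1/8)[1*(1)*conj(1) + 1*(-I)*conj(exp(-I*pi/4)) + 1*(-1)*conj(-I) + 1*(I)*conj(exp(-3*I*pi/4)) + 1*(1)*conj(-1) + 1*(-I)*conj(exp(3*I*pi/4)) + 1*(-1)*conj(I) + 1*(I)*conj(exp(I*pi/4))]
      = (1/8)[(1) + (-exp(3*I*pi/4)) + (-I) + (exp(-3*I*pi/4)) + (-1) + (-exp(-I*pi/4)) + (I) + (exp(I*pi/4))] = 0/8 = 0
(Exp terms are combined using exp(i*s)*conj(exp(i*t)) = exp(i*(s-t)), and sums of them are collapsed using the identity that for every m > 1 the m distinct m-th roots of unity sum to 0, e.g. 1 + exp(2*I*pi/3) + exp(-2*I*pi/3) = 0.)
Hence the multiplicities are chi_6: 1. Dimension check: dim(chi_2)*dim(chi_4) = 1*1 = 1 and sum (mult * dim) = 1*1 = 1.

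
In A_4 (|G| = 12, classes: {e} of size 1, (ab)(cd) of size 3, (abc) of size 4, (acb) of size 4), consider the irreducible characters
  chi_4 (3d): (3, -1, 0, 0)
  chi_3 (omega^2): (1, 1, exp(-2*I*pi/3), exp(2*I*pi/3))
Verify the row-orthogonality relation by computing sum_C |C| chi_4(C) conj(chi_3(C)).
Sum = 0; so <chi_4, chi_3> = 0 (distinct irreducibles are orthogonal).

Derivation: Compute term by term over conjugacy classes (|C| * chi_4(C) * conj(chi_3(C))):
  1*(3)*conj(1) + 3*(-1)*conj(1) + 4*(0)*conj(exp(-2*I*pi/3)) + 4*(0)*conj(exp(2*I*pi/3))
  = (3) + (-3) + (0) + (0)
  = 0.
(Exp terms are combined using exp(i*s)*conj(exp(i*t)) = exp(i*(s-t)), and sums of them are collapsed using the identity that for every m > 1 the m distinct m-th roots of unity sum to 0, e.g. 1 + exp(2*I*pi/3) + exp(-2*I*pi/3) = 0.)
Dividing by |G| = 12 gives 0/12 = 0, matching the row-orthogonality relation <chi_4, chi_3> = [chi_4 = chi_3].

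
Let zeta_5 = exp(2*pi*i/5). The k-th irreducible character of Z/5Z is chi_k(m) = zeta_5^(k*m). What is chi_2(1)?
chi_2(1) = zeta_5^2 = exp(4*I*pi/5)

Argument: chi_2(1) = zeta_5^(2*1) = zeta_5^2. Since zeta_5^5 = 1, this equals zeta_5^2 = exp(2*pi*i*2/5) = exp(4*I*pi/5).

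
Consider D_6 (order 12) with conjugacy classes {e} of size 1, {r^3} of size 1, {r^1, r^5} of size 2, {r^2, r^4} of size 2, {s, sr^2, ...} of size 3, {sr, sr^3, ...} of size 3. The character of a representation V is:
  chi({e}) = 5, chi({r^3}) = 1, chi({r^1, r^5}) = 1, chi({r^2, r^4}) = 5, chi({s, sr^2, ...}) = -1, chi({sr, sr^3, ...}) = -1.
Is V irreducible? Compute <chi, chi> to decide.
Not irreducible (reducible): <chi, chi> = 7 > 1.

Details: <chi, chi> = (1/|G|) sum_C |C| * |chi(C)|^2 = (1/12)[1*|5|^2 + 1*|1|^2 + 2*|1|^2 + 2*|5|^2 + 3*|-1|^2 + 3*|-1|^2]
  = (1/12)[(25) + (1) + (2) + (50) + (3) + (3)] = 84/12 = 7.
A character is irreducible iff <chi, chi> = 1, so this representation is reducible.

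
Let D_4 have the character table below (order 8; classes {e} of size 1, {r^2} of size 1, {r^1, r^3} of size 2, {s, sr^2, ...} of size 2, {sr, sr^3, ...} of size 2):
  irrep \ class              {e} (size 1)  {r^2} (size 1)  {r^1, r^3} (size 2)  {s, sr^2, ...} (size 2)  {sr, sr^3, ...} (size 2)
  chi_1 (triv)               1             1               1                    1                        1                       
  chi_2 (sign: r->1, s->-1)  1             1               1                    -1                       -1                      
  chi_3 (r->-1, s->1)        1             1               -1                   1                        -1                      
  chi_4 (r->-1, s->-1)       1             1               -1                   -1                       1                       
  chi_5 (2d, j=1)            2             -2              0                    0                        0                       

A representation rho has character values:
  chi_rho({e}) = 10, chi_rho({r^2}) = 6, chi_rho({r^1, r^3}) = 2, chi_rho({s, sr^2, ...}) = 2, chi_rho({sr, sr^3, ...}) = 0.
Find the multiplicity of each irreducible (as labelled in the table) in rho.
Multiplicities: chi_1: 3, chi_2: 2, chi_3: 2, chi_4: 1, chi_5: 1.

Use <chi_rho, chi> = (1/|G|) sum_C |C| * chi_rho(C) * conj(chi(C)) with |G| = 8 for each irreducible chi in the table:
  <chi_rho, chi_1> = (1/8)[1*(10)*conj(1) + 1*(6)*conj(1) + 2*(2)*conj(1) + 2*(2)*conj(1) + 2*(0)*conj(1)]
      = (1/8)[(10) + (6) + (4) + (4) + (0)] = 24/8 = 3
  <chi_rho, chi_2> = (1/8)[1*(10)*conj(1) + 1*(6)*conj(1) + 2*(2)*conj(1) + 2*(2)*conj(-1) + 2*(0)*conj(-1)]
      = (1/8)[(10) + (6) + (4) + (-4) + (0)] = 16/8 = 2
  <chi_rho, chi_3> = (1/8)[1*(10)*conj(1) + 1*(6)*conj(1) + 2*(2)*conj(-1) + 2*(2)*conj(1) + 2*(0)*conj(-1)]
      = (1/8)[(10) + (6) + (-4) + (4) + (0)] = 16/8 = 2
  <chi_rho, chi_4> = (1/8)[1*(10)*conj(1) + 1*(6)*conj(1) + 2*(2)*conj(-1) + 2*(2)*conj(-1) + 2*(0)*conj(1)]
      = (1/8)[(10) + (6) + (-4) + (-4) + (0)] = 8/8 = 1
  <chi_rho, chi_5> = (1/8)[1*(10)*conj(2) + 1*(6)*conj(-2) + 2*(2)*conj(0) + 2*(2)*conj(0) + 2*(0)*conj(0)]
      = (1/8)[(20) + (-12) + (0) + (0) + (0)] = 8/8 = 1
Dimension check: dim(rho) = sum (mult * dim) = 3*1 + 2*1 + 2*1 + 1*1 + 1*2 = 10 = chi_rho(e) = 10.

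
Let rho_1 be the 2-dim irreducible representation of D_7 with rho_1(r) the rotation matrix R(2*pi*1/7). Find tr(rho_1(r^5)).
chi_{rho_1}(r^5) = 2*cos(2*pi*1*5/7) = -2*cos(3*pi/7)

Solution. rho_1(r^5) is rotation by angle 2*pi*1*5/7, whose trace is 2*cos(2*pi*1*5/7) = -2*cos(3*pi/7).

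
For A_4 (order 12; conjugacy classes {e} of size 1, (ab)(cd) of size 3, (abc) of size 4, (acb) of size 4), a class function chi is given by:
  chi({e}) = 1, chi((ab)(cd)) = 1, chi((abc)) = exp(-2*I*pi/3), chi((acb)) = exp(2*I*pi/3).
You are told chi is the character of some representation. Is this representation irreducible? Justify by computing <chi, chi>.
Irreducible: <chi, chi> = 1.

Justification: <chi, chi> = (1/|G|) sum_C |C| * |chi(C)|^2 = (1/12)[1*|1|^2 + 3*|1|^2 + 4*|exp(-2*I*pi/3)|^2 + 4*|exp(2*I*pi/3)|^2]
  = (1/12)[(1) + (3) + (4) + (4)] = 12/12 = 1.
(Exp terms are combined using exp(i*s)*conj(exp(i*t)) = exp(i*(s-t)), and sums of them are collapsed using the identity that for every m > 1 the m distinct m-th roots of unity sum to 0, e.g. 1 + exp(2*I*pi/3) + exp(-2*I*pi/3) = 0.)
A character is irreducible iff <chi, chi> = 1, so this representation is irreducible.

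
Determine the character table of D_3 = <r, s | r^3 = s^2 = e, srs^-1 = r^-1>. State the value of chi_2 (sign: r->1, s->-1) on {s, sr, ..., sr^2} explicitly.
Conjugacy classes: {e} of size 1, {r^1, r^2} of size 2, {s, sr, ..., sr^2} of size 3.
Character table:
  irrep \ class              {e} (size 1)  {r^1, r^2} (size 2)  {s, sr, ..., sr^2} (size 3)
  chi_1 (triv)               1             1                    1                          
  chi_2 (sign: r->1, s->-1)  1             1                    -1                         
  chi_3 (2d, j=1)            2             -1                   0                          

Spot check: chi_2 (sign: r->1, s->-1) on {s, sr, ..., sr^2} = -1.

Argument: D_3 has order 2*3 = 6 with 3 conjugacy classes, hence 3 irreducibles. Sum of squared dims 1 + 1 + 4 = 6 = |G|. Linear characters come from the abelianisation; the 2-dimensional irreps have character r^k -> 2*cos(2*pi*j*k/3), reflections -> 0.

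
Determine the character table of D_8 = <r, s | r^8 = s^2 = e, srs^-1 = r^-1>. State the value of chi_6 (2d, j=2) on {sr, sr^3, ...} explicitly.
Conjugacy classes: {e} of size 1, {r^4} of size 1, {r^1, r^7} of size 2, {r^2, r^6} of size 2, {r^3, r^5} of size 2, {s, sr^2, ...} of size 4, {sr, sr^3, ...} of size 4.
Character table:
  irrep \ class              {e} (size 1)  {r^4} (size 1)  {r^1, r^7} (size 2)  {r^2, r^6} (size 2)  {r^3, r^5} (size 2)  {s, sr^2, ...} (size 4)  {sr, sr^3, ...} (size 4)
  chi_1 (triv)               1             1               1                    1                    1                    1                        1                       
  chi_2 (sign: r->1, s->-1)  1             1               1                    1                    1                    -1                       -1                      
  chi_3 (r->-1, s->1)        1             1               -1                   1                    -1                   1                        -1                      
  chi_4 (r->-1, s->-1)       1             1               -1                   1                    -1                   -1                       1                       
  chi_5 (2d, j=1)            2             -2              sqrt(2)              0                    -sqrt(2)             0                        0                       
  chi_6 (2d, j=2)            2             2               0                    -2                   0                    0                        0                       
  chi_7 (2d, j=3)            2             -2              -sqrt(2)             0                    sqrt(2)              0                        0                       

Spot check: chi_6 (2d, j=2) on {sr, sr^3, ...} = 0.

Why: D_8 has order 2*8 = 16 with 7 conjugacy classes, hence 7 irreducibles. Sum of squared dims 1 + 1 + 1 + 1 + 4 + 4 + 4 = 16 = |G|. Linear characters come from the abelianisation; the 2-dimensional irreps have character r^k -> 2*cos(2*pi*j*k/8), reflections -> 0.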